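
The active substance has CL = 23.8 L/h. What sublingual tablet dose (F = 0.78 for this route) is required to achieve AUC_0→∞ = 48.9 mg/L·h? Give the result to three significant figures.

Dose = 1490 mg

Dose = CL × AUC_0→∞ / F
     = 23.8 × 48.9 / 0.78 = 1492.08 mg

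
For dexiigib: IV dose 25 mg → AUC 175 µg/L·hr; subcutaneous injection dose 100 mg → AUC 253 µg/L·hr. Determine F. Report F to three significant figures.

F = (AUC_ev / D_ev) / (AUC_iv / D_iv)
  = (253/100) / (175/25)
  = 2.53 / 7 = 0.3614

F = 0.361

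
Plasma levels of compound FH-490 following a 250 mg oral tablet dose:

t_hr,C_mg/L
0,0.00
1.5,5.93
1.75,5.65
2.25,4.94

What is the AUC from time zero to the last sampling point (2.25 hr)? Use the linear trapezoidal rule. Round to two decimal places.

AUC = 8.54 mg/L·hr

Trapezoidal AUC_0→2.25:
  [0→1.5]: (0.00+5.93)/2 × 1.5 = 4.4475
  [1.5→1.75]: (5.93+5.65)/2 × 0.25 = 1.4475
  [1.75→2.25]: (5.65+4.94)/2 × 0.5 = 2.6475
  Sum = 8.5425 mg/L·hr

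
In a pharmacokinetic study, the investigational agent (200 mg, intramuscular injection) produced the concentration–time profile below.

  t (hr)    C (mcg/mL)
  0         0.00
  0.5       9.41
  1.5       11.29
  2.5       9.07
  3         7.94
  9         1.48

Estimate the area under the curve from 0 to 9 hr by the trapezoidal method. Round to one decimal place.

Trapezoidal AUC_0→9:
  [0→0.5]: (0.00+9.41)/2 × 0.5 = 2.3525
  [0.5→1.5]: (9.41+11.29)/2 × 1 = 10.35
  [1.5→2.5]: (11.29+9.07)/2 × 1 = 10.18
  [2.5→3]: (9.07+7.94)/2 × 0.5 = 4.2525
  [3→9]: (7.94+1.48)/2 × 6 = 28.26
  Sum = 55.395 mcg/mL·hr

AUC = 55.4 mcg/mL·hr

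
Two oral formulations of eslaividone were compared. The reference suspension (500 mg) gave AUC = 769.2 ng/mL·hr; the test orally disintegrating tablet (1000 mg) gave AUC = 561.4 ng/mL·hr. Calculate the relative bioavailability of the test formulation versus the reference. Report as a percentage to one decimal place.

F_rel = 36.5%

F_rel = (AUC_test/D_test) / (AUC_ref/D_ref)
      = (561.4/1000) / (769.2/500)
      = 0.5614 / 1.5384 = 0.3649 = 36.49%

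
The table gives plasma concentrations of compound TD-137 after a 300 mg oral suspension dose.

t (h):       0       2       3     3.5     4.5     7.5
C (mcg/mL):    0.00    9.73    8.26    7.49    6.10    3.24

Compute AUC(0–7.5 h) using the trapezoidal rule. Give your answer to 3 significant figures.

AUC = 43.5 mcg/mL·h

Trapezoidal AUC_0→7.5:
  [0→2]: (0.00+9.73)/2 × 2 = 9.73
  [2→3]: (9.73+8.26)/2 × 1 = 8.995
  [3→3.5]: (8.26+7.49)/2 × 0.5 = 3.9375
  [3.5→4.5]: (7.49+6.10)/2 × 1 = 6.795
  [4.5→7.5]: (6.10+3.24)/2 × 3 = 14.01
  Sum = 43.4675 mcg/mL·h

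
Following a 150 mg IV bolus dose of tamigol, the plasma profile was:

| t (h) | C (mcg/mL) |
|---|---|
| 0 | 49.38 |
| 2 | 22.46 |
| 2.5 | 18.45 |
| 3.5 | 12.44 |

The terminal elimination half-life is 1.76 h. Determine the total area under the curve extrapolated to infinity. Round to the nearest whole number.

AUC = 129 mcg/mL·h

Trapezoidal AUC_0→3.5:
  [0→2]: (49.38+22.46)/2 × 2 = 71.84
  [2→2.5]: (22.46+18.45)/2 × 0.5 = 10.2275
  [2.5→3.5]: (18.45+12.44)/2 × 1 = 15.445
  Sum = 97.5125 mcg/mL·h
k_e = ln2 / t½ = 0.693147 / 1.76 = 0.3938 h^-1
Extrapolated tail: C_last / k_e = 12.44 / 0.3938 = 31.590
AUC_0→∞ = 97.5125 + 31.590 = 129.1025 mcg/mL·h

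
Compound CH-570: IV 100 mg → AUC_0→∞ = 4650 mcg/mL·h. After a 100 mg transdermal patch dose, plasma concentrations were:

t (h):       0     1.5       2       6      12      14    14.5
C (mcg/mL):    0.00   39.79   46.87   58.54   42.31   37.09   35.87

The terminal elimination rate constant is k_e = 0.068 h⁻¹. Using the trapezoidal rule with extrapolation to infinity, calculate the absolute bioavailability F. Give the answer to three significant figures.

F = 0.256

Trapezoidal AUC_0→14.5 (transdermal patch):
  [0→1.5]: (0.00+39.79)/2 × 1.5 = 29.8425
  [1.5→2]: (39.79+46.87)/2 × 0.5 = 21.665
  [2→6]: (46.87+58.54)/2 × 4 = 210.82
  [6→12]: (58.54+42.31)/2 × 6 = 302.55
  [12→14]: (42.31+37.09)/2 × 2 = 79.4
  [14→14.5]: (37.09+35.87)/2 × 0.5 = 18.24
  Sum = 662.5175 mcg/mL·h
Tail: C_last/k_e = 35.87/0.068 = 527.500
AUC_0→∞ (transdermal patch) = 662.5175 + 527.500 = 1190.0175 mcg/mL·h
F = (AUC_ev/D_ev)/(AUC_iv/D_iv) = (1190.0175/100)/(4650/100) = 11.900175/46.5 = 0.2559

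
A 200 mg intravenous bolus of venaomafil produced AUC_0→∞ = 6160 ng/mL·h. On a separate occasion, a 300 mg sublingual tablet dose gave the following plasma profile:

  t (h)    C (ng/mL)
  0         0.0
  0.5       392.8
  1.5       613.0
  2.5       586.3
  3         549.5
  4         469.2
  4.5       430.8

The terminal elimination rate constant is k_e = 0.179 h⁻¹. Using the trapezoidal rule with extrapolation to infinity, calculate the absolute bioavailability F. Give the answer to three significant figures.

F = 0.501

Trapezoidal AUC_0→4.5 (sublingual tablet):
  [0→0.5]: (0.0+392.8)/2 × 0.5 = 98.2
  [0.5→1.5]: (392.8+613.0)/2 × 1 = 502.9
  [1.5→2.5]: (613.0+586.3)/2 × 1 = 599.65
  [2.5→3]: (586.3+549.5)/2 × 0.5 = 283.95
  [3→4]: (549.5+469.2)/2 × 1 = 509.35
  [4→4.5]: (469.2+430.8)/2 × 0.5 = 225.0
  Sum = 2219.05 ng/mL·h
Tail: C_last/k_e = 430.8/0.179 = 2406.704
AUC_0→∞ (sublingual tablet) = 2219.05 + 2406.704 = 4625.754 ng/mL·h
F = (AUC_ev/D_ev)/(AUC_iv/D_iv) = (4625.754/300)/(6160/200) = 15.41918/30.8 = 0.5006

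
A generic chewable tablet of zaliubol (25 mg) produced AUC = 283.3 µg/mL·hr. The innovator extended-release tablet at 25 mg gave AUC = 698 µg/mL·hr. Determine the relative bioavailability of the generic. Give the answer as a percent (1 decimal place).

F_rel = 40.6%

F_rel = (AUC_test/D_test) / (AUC_ref/D_ref)
      = (283.3/25) / (698/25)
      = 11.332 / 27.92 = 0.4059 = 40.59%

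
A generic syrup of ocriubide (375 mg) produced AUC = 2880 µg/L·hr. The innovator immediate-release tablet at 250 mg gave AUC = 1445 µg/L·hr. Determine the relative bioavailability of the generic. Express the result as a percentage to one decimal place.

F_rel = (AUC_test/D_test) / (AUC_ref/D_ref)
      = (2880/375) / (1445/250)
      = 7.68 / 5.78 = 1.3287 = 132.87%

F_rel = 132.9%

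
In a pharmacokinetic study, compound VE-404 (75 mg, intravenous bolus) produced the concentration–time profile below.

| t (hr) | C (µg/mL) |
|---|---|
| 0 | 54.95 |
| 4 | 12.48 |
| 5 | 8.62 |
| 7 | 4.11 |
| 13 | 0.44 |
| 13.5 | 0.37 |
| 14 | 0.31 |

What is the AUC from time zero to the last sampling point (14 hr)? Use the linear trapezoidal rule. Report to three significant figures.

AUC = 172 µg/mL·hr

Trapezoidal AUC_0→14:
  [0→4]: (54.95+12.48)/2 × 4 = 134.86
  [4→5]: (12.48+8.62)/2 × 1 = 10.55
  [5→7]: (8.62+4.11)/2 × 2 = 12.73
  [7→13]: (4.11+0.44)/2 × 6 = 13.65
  [13→13.5]: (0.44+0.37)/2 × 0.5 = 0.2025
  [13.5→14]: (0.37+0.31)/2 × 0.5 = 0.17
  Sum = 172.1625 µg/mL·hr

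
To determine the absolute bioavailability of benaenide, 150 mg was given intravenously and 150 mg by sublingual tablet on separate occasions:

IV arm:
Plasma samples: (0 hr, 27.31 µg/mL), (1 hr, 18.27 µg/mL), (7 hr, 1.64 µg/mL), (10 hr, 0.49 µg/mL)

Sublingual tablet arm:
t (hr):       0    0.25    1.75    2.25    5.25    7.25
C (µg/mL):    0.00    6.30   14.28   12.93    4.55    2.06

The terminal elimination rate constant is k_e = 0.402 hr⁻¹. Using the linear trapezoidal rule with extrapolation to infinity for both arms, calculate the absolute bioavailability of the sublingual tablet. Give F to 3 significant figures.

Trapezoidal AUC_0→10 (IV):
  [0→1]: (27.31+18.27)/2 × 1 = 22.79
  [1→7]: (18.27+1.64)/2 × 6 = 59.73
  [7→10]: (1.64+0.49)/2 × 3 = 3.195
  Sum = 85.715 µg/mL·hr
IV tail: 0.49/0.402 = 1.219; AUC_iv,0→∞ = 85.715 + 1.219 = 86.934 µg/mL·hr
Trapezoidal AUC_0→7.25 (sublingual tablet):
  [0→0.25]: (0.00+6.30)/2 × 0.25 = 0.7875
  [0.25→1.75]: (6.30+14.28)/2 × 1.5 = 15.435
  [1.75→2.25]: (14.28+12.93)/2 × 0.5 = 6.8025
  [2.25→5.25]: (12.93+4.55)/2 × 3 = 26.22
  [5.25→7.25]: (4.55+2.06)/2 × 2 = 6.61
  Sum = 55.855 µg/mL·hr
sublingual tablet tail: 2.06/0.402 = 5.124; AUC_ev,0→∞ = 55.855 + 5.124 = 60.979 µg/mL·hr
F = (AUC_ev/D_ev)/(AUC_iv/D_iv) = (60.979/150)/(86.934/150) = 0.406527/0.57956 = 0.7014

F = 0.701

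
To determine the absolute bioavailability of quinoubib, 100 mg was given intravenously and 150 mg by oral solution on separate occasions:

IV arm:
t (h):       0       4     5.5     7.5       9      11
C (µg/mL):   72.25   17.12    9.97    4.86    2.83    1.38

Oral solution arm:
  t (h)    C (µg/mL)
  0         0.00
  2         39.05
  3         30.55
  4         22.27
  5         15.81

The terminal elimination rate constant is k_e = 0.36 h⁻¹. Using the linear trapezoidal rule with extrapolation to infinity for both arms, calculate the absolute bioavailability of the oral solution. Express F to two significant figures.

Trapezoidal AUC_0→11 (IV):
  [0→4]: (72.25+17.12)/2 × 4 = 178.74
  [4→5.5]: (17.12+9.97)/2 × 1.5 = 20.3175
  [5.5→7.5]: (9.97+4.86)/2 × 2 = 14.83
  [7.5→9]: (4.86+2.83)/2 × 1.5 = 5.7675
  [9→11]: (2.83+1.38)/2 × 2 = 4.21
  Sum = 223.865 µg/mL·h
IV tail: 1.38/0.36 = 3.833; AUC_iv,0→∞ = 223.865 + 3.833 = 227.698 µg/mL·h
Trapezoidal AUC_0→5 (oral solution):
  [0→2]: (0.00+39.05)/2 × 2 = 39.05
  [2→3]: (39.05+30.55)/2 × 1 = 34.8
  [3→4]: (30.55+22.27)/2 × 1 = 26.41
  [4→5]: (22.27+15.81)/2 × 1 = 19.04
  Sum = 119.3 µg/mL·h
oral solution tail: 15.81/0.36 = 43.917; AUC_ev,0→∞ = 119.3 + 43.917 = 163.217 µg/mL·h
F = (AUC_ev/D_ev)/(AUC_iv/D_iv) = (163.217/150)/(227.698/100) = 1.08811/2.27698 = 0.4779

F = 0.48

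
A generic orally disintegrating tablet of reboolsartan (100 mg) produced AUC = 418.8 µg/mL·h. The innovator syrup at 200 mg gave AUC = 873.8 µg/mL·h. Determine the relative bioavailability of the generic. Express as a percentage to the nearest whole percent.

F_rel = (AUC_test/D_test) / (AUC_ref/D_ref)
      = (418.8/100) / (873.8/200)
      = 4.188 / 4.369 = 0.9586 = 95.86%

F_rel = 96%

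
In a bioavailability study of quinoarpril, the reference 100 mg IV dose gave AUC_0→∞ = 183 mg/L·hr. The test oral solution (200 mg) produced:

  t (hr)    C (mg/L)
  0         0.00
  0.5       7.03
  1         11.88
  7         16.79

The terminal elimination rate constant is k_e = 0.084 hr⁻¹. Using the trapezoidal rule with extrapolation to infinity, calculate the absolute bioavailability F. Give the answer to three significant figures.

Trapezoidal AUC_0→7 (oral solution):
  [0→0.5]: (0.00+7.03)/2 × 0.5 = 1.7575
  [0.5→1]: (7.03+11.88)/2 × 0.5 = 4.7275
  [1→7]: (11.88+16.79)/2 × 6 = 86.01
  Sum = 92.495 mg/L·hr
Tail: C_last/k_e = 16.79/0.084 = 199.881
AUC_0→∞ (oral solution) = 92.495 + 199.881 = 292.376 mg/L·hr
F = (AUC_ev/D_ev)/(AUC_iv/D_iv) = (292.376/200)/(183/100) = 1.46188/1.83 = 0.7988

F = 0.799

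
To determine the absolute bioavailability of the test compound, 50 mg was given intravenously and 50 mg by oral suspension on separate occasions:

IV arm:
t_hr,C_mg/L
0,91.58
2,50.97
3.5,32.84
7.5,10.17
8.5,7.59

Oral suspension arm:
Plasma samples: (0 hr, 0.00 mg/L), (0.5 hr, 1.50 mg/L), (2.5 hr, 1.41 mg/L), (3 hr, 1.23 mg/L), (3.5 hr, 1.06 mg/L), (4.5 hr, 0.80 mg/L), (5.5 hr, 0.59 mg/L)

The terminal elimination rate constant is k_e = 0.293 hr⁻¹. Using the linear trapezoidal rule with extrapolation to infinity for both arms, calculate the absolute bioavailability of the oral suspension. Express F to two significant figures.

F = 0.025

Trapezoidal AUC_0→8.5 (IV):
  [0→2]: (91.58+50.97)/2 × 2 = 142.55
  [2→3.5]: (50.97+32.84)/2 × 1.5 = 62.8575
  [3.5→7.5]: (32.84+10.17)/2 × 4 = 86.02
  [7.5→8.5]: (10.17+7.59)/2 × 1 = 8.88
  Sum = 300.3075 mg/L·hr
IV tail: 7.59/0.293 = 25.904; AUC_iv,0→∞ = 300.3075 + 25.904 = 326.2115 mg/L·hr
Trapezoidal AUC_0→5.5 (oral suspension):
  [0→0.5]: (0.00+1.50)/2 × 0.5 = 0.375
  [0.5→2.5]: (1.50+1.41)/2 × 2 = 2.91
  [2.5→3]: (1.41+1.23)/2 × 0.5 = 0.66
  [3→3.5]: (1.23+1.06)/2 × 0.5 = 0.5725
  [3.5→4.5]: (1.06+0.80)/2 × 1 = 0.93
  [4.5→5.5]: (0.80+0.59)/2 × 1 = 0.695
  Sum = 6.1425 mg/L·hr
oral suspension tail: 0.59/0.293 = 2.014; AUC_ev,0→∞ = 6.1425 + 2.014 = 8.1565 mg/L·hr
F = (AUC_ev/D_ev)/(AUC_iv/D_iv) = (8.1565/50)/(326.2115/50) = 0.16313/6.52423 = 0.0250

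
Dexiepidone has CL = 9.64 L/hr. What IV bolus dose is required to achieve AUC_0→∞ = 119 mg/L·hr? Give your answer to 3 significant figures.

Dose = 1150 mg

Dose_iv = CL × AUC_0→∞
     = 9.64 × 119 = 1147.16 mg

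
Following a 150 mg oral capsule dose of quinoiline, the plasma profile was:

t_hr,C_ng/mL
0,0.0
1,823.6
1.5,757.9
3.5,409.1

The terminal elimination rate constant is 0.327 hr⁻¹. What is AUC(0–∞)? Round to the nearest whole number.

Trapezoidal AUC_0→3.5:
  [0→1]: (0.0+823.6)/2 × 1 = 411.8
  [1→1.5]: (823.6+757.9)/2 × 0.5 = 395.375
  [1.5→3.5]: (757.9+409.1)/2 × 2 = 1167.0
  Sum = 1974.175 ng/mL·hr
Extrapolated tail: C_last / k_e = 409.1 / 0.327 = 1251.070
AUC_0→∞ = 1974.175 + 1251.070 = 3225.245 ng/mL·hr

AUC = 3225 ng/mL·hr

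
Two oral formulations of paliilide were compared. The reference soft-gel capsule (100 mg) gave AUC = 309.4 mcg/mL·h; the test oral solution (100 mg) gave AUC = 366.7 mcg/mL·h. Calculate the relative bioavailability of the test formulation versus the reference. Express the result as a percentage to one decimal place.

F_rel = (AUC_test/D_test) / (AUC_ref/D_ref)
      = (366.7/100) / (309.4/100)
      = 3.667 / 3.094 = 1.1852 = 118.52%

F_rel = 118.5%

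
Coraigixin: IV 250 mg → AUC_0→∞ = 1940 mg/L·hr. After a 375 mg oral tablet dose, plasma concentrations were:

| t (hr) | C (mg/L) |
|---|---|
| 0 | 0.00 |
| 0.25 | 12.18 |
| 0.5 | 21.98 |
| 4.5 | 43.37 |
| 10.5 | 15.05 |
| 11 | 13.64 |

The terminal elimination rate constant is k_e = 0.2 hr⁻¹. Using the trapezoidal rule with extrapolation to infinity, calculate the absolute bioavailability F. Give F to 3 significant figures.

Trapezoidal AUC_0→11 (oral tablet):
  [0→0.25]: (0.00+12.18)/2 × 0.25 = 1.5225
  [0.25→0.5]: (12.18+21.98)/2 × 0.25 = 4.27
  [0.5→4.5]: (21.98+43.37)/2 × 4 = 130.7
  [4.5→10.5]: (43.37+15.05)/2 × 6 = 175.26
  [10.5→11]: (15.05+13.64)/2 × 0.5 = 7.1725
  Sum = 318.925 mg/L·hr
Tail: C_last/k_e = 13.64/0.2 = 68.200
AUC_0→∞ (oral tablet) = 318.925 + 68.200 = 387.125 mg/L·hr
F = (AUC_ev/D_ev)/(AUC_iv/D_iv) = (387.125/375)/(1940/250) = 1.03233/7.76 = 0.1330

F = 0.133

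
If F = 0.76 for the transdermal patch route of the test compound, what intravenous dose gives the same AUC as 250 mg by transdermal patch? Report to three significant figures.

Systemic exposure from an extravascular dose = F × D_ev, so the equivalent IV dose is F × D_ev.
D_iv = F × D_ev = 0.76 × 250 = 190 mg

D_iv = 190 mg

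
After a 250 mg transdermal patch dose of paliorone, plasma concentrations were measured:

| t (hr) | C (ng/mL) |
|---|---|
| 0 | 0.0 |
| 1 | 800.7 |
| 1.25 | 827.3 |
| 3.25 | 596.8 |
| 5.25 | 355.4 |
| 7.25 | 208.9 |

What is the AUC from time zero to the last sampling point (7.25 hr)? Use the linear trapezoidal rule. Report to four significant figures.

Trapezoidal AUC_0→7.25:
  [0→1]: (0.0+800.7)/2 × 1 = 400.35
  [1→1.25]: (800.7+827.3)/2 × 0.25 = 203.5
  [1.25→3.25]: (827.3+596.8)/2 × 2 = 1424.1
  [3.25→5.25]: (596.8+355.4)/2 × 2 = 952.2
  [5.25→7.25]: (355.4+208.9)/2 × 2 = 564.3
  Sum = 3544.45 ng/mL·hr

AUC = 3544 ng/mL·hr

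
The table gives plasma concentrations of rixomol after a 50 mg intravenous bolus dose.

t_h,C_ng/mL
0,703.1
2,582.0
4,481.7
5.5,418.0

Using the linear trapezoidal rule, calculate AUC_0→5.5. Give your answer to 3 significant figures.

AUC = 3020 ng/mL·h

Trapezoidal AUC_0→5.5:
  [0→2]: (703.1+582.0)/2 × 2 = 1285.1
  [2→4]: (582.0+481.7)/2 × 2 = 1063.7
  [4→5.5]: (481.7+418.0)/2 × 1.5 = 674.775
  Sum = 3023.575 ng/mL·h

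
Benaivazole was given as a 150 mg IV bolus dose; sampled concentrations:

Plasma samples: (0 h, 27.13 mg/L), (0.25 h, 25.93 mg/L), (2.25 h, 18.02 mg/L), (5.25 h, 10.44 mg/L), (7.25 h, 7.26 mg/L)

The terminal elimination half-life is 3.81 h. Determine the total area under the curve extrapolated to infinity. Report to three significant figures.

Trapezoidal AUC_0→7.25:
  [0→0.25]: (27.13+25.93)/2 × 0.25 = 6.6325
  [0.25→2.25]: (25.93+18.02)/2 × 2 = 43.95
  [2.25→5.25]: (18.02+10.44)/2 × 3 = 42.69
  [5.25→7.25]: (10.44+7.26)/2 × 2 = 17.7
  Sum = 110.9725 mg/L·h
k_e = ln2 / t½ = 0.693147 / 3.81 = 0.1819 h^-1
Extrapolated tail: C_last / k_e = 7.26 / 0.1819 = 39.912
AUC_0→∞ = 110.9725 + 39.912 = 150.8845 mg/L·h

AUC = 151 mg/L·h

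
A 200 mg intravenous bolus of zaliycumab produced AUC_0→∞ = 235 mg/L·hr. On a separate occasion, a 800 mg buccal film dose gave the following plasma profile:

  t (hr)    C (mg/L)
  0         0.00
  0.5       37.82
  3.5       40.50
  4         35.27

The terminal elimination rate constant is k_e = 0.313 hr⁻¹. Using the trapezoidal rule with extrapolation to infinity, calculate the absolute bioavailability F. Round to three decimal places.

F = 0.275

Trapezoidal AUC_0→4 (buccal film):
  [0→0.5]: (0.00+37.82)/2 × 0.5 = 9.455
  [0.5→3.5]: (37.82+40.50)/2 × 3 = 117.48
  [3.5→4]: (40.50+35.27)/2 × 0.5 = 18.9425
  Sum = 145.8775 mg/L·hr
Tail: C_last/k_e = 35.27/0.313 = 112.684
AUC_0→∞ (buccal film) = 145.8775 + 112.684 = 258.5615 mg/L·hr
F = (AUC_ev/D_ev)/(AUC_iv/D_iv) = (258.5615/800)/(235/200) = 0.323202/1.175 = 0.2751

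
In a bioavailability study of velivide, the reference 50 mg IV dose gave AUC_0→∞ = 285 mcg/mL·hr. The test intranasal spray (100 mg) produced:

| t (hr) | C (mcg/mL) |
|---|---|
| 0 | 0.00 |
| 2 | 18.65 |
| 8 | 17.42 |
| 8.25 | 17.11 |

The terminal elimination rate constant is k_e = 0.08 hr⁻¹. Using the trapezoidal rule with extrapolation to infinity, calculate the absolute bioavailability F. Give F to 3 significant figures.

Trapezoidal AUC_0→8.25 (intranasal spray):
  [0→2]: (0.00+18.65)/2 × 2 = 18.65
  [2→8]: (18.65+17.42)/2 × 6 = 108.21
  [8→8.25]: (17.42+17.11)/2 × 0.25 = 4.31625
  Sum = 131.17625 mcg/mL·hr
Tail: C_last/k_e = 17.11/0.08 = 213.875
AUC_0→∞ (intranasal spray) = 131.17625 + 213.875 = 345.05125 mcg/mL·hr
F = (AUC_ev/D_ev)/(AUC_iv/D_iv) = (345.05125/100)/(285/50) = 3.4505125/5.7 = 0.6054

F = 0.605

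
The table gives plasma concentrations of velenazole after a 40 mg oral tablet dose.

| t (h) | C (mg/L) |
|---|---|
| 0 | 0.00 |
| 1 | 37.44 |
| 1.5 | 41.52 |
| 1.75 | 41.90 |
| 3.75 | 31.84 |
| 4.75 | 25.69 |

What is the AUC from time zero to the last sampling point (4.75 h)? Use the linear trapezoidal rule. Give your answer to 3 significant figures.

AUC = 151 mg/L·h

Trapezoidal AUC_0→4.75:
  [0→1]: (0.00+37.44)/2 × 1 = 18.72
  [1→1.5]: (37.44+41.52)/2 × 0.5 = 19.74
  [1.5→1.75]: (41.52+41.90)/2 × 0.25 = 10.4275
  [1.75→3.75]: (41.90+31.84)/2 × 2 = 73.74
  [3.75→4.75]: (31.84+25.69)/2 × 1 = 28.765
  Sum = 151.3925 mg/L·h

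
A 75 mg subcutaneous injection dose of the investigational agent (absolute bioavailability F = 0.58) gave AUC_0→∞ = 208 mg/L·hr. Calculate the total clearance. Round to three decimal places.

CL = F × Dose / AUC_0→∞
   = 0.58 × 75 / 208 = 0.209135 L/hr

CL = 0.209 L/hr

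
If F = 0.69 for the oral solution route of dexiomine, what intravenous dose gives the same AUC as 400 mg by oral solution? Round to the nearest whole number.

D_iv = 276 mg

Systemic exposure from an extravascular dose = F × D_ev, so the equivalent IV dose is F × D_ev.
D_iv = F × D_ev = 0.69 × 400 = 276 mg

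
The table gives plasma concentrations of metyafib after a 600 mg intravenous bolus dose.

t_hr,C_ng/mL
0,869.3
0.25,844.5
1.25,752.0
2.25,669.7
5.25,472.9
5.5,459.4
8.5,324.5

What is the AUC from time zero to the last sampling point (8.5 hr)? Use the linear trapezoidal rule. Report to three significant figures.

AUC = 4730 ng/mL·hr

Trapezoidal AUC_0→8.5:
  [0→0.25]: (869.3+844.5)/2 × 0.25 = 214.225
  [0.25→1.25]: (844.5+752.0)/2 × 1 = 798.25
  [1.25→2.25]: (752.0+669.7)/2 × 1 = 710.85
  [2.25→5.25]: (669.7+472.9)/2 × 3 = 1713.9
  [5.25→5.5]: (472.9+459.4)/2 × 0.25 = 116.5375
  [5.5→8.5]: (459.4+324.5)/2 × 3 = 1175.85
  Sum = 4729.6125 ng/mL·hr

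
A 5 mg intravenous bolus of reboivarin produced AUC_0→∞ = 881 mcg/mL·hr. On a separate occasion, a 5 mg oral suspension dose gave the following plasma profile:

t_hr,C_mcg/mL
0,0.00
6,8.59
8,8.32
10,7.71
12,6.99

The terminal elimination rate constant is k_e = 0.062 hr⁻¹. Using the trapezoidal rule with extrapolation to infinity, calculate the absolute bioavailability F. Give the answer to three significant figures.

Trapezoidal AUC_0→12 (oral suspension):
  [0→6]: (0.00+8.59)/2 × 6 = 25.77
  [6→8]: (8.59+8.32)/2 × 2 = 16.91
  [8→10]: (8.32+7.71)/2 × 2 = 16.03
  [10→12]: (7.71+6.99)/2 × 2 = 14.7
  Sum = 73.41 mcg/mL·hr
Tail: C_last/k_e = 6.99/0.062 = 112.742
AUC_0→∞ (oral suspension) = 73.41 + 112.742 = 186.152 mcg/mL·hr
F = (AUC_ev/D_ev)/(AUC_iv/D_iv) = (186.152/5)/(881/5) = 37.2304/176.2 = 0.2113

F = 0.211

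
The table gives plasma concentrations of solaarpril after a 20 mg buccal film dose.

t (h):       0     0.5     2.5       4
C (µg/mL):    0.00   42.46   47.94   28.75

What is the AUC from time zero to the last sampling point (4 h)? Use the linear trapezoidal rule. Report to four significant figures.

AUC = 158.5 µg/mL·h

Trapezoidal AUC_0→4:
  [0→0.5]: (0.00+42.46)/2 × 0.5 = 10.615
  [0.5→2.5]: (42.46+47.94)/2 × 2 = 90.4
  [2.5→4]: (47.94+28.75)/2 × 1.5 = 57.5175
  Sum = 158.5325 µg/mL·h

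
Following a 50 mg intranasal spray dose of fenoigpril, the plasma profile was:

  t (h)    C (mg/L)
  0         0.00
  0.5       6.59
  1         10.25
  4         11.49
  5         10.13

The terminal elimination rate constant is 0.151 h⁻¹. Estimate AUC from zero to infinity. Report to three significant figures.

Trapezoidal AUC_0→5:
  [0→0.5]: (0.00+6.59)/2 × 0.5 = 1.6475
  [0.5→1]: (6.59+10.25)/2 × 0.5 = 4.21
  [1→4]: (10.25+11.49)/2 × 3 = 32.61
  [4→5]: (11.49+10.13)/2 × 1 = 10.81
  Sum = 49.2775 mg/L·h
Extrapolated tail: C_last / k_e = 10.13 / 0.151 = 67.086
AUC_0→∞ = 49.2775 + 67.086 = 116.3635 mg/L·h

AUC = 116 mg/L·h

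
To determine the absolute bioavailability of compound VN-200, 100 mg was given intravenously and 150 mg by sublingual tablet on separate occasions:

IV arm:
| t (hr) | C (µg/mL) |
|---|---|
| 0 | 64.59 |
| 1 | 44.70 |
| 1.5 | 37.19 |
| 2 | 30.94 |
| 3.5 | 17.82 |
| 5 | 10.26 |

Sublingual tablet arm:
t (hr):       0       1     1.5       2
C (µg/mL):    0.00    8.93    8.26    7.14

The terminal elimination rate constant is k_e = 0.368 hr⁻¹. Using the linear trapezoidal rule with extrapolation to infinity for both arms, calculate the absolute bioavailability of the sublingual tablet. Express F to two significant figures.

F = 0.12

Trapezoidal AUC_0→5 (IV):
  [0→1]: (64.59+44.70)/2 × 1 = 54.645
  [1→1.5]: (44.70+37.19)/2 × 0.5 = 20.4725
  [1.5→2]: (37.19+30.94)/2 × 0.5 = 17.0325
  [2→3.5]: (30.94+17.82)/2 × 1.5 = 36.57
  [3.5→5]: (17.82+10.26)/2 × 1.5 = 21.06
  Sum = 149.78 µg/mL·hr
IV tail: 10.26/0.368 = 27.880; AUC_iv,0→∞ = 149.78 + 27.880 = 177.66 µg/mL·hr
Trapezoidal AUC_0→2 (sublingual tablet):
  [0→1]: (0.00+8.93)/2 × 1 = 4.465
  [1→1.5]: (8.93+8.26)/2 × 0.5 = 4.2975
  [1.5→2]: (8.26+7.14)/2 × 0.5 = 3.85
  Sum = 12.6125 µg/mL·hr
sublingual tablet tail: 7.14/0.368 = 19.402; AUC_ev,0→∞ = 12.6125 + 19.402 = 32.0145 µg/mL·hr
F = (AUC_ev/D_ev)/(AUC_iv/D_iv) = (32.0145/150)/(177.66/100) = 0.21343/1.7766 = 0.1201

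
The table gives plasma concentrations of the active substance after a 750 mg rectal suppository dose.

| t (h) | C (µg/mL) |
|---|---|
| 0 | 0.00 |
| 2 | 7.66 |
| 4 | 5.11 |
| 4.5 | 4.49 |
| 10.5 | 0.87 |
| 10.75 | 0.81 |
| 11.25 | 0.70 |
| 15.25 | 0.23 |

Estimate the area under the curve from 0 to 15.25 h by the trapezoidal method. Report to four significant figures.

AUC = 41.36 µg/mL·h

Trapezoidal AUC_0→15.25:
  [0→2]: (0.00+7.66)/2 × 2 = 7.66
  [2→4]: (7.66+5.11)/2 × 2 = 12.77
  [4→4.5]: (5.11+4.49)/2 × 0.5 = 2.4
  [4.5→10.5]: (4.49+0.87)/2 × 6 = 16.08
  [10.5→10.75]: (0.87+0.81)/2 × 0.25 = 0.21
  [10.75→11.25]: (0.81+0.70)/2 × 0.5 = 0.3775
  [11.25→15.25]: (0.70+0.23)/2 × 4 = 1.86
  Sum = 41.3575 µg/mL·h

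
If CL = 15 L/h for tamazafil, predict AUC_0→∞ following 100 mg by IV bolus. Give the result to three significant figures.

AUC_0→∞ = Dose_iv / CL
        = 100 / 15 = 6.66667 mg/L·h

AUC = 6.67 mg/L·h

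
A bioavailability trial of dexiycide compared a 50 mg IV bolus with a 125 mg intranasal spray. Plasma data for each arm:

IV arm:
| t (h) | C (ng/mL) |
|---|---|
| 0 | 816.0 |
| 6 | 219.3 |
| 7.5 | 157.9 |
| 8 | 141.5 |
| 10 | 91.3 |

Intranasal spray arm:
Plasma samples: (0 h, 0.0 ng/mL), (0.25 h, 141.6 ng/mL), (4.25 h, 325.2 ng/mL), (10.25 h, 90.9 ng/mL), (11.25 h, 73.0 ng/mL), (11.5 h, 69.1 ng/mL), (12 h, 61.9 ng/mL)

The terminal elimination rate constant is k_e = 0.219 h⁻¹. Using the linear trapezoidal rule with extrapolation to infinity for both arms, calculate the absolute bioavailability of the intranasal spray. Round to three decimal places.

Trapezoidal AUC_0→10 (IV):
  [0→6]: (816.0+219.3)/2 × 6 = 3105.9
  [6→7.5]: (219.3+157.9)/2 × 1.5 = 282.9
  [7.5→8]: (157.9+141.5)/2 × 0.5 = 74.85
  [8→10]: (141.5+91.3)/2 × 2 = 232.8
  Sum = 3696.45 ng/mL·h
IV tail: 91.3/0.219 = 416.895; AUC_iv,0→∞ = 3696.45 + 416.895 = 4113.345 ng/mL·h
Trapezoidal AUC_0→12 (intranasal spray):
  [0→0.25]: (0.0+141.6)/2 × 0.25 = 17.7
  [0.25→4.25]: (141.6+325.2)/2 × 4 = 933.6
  [4.25→10.25]: (325.2+90.9)/2 × 6 = 1248.3
  [10.25→11.25]: (90.9+73.0)/2 × 1 = 81.95
  [11.25→11.5]: (73.0+69.1)/2 × 0.25 = 17.7625
  [11.5→12]: (69.1+61.9)/2 × 0.5 = 32.75
  Sum = 2332.0625 ng/mL·h
intranasal spray tail: 61.9/0.219 = 282.648; AUC_ev,0→∞ = 2332.0625 + 282.648 = 2614.7105 ng/mL·h
F = (AUC_ev/D_ev)/(AUC_iv/D_iv) = (2614.7105/125)/(4113.345/50) = 20.917684/82.2669 = 0.2543

F = 0.254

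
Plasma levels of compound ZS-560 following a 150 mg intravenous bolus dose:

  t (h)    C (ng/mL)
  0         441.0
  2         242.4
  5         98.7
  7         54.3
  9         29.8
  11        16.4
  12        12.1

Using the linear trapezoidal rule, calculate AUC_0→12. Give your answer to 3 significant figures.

Trapezoidal AUC_0→12:
  [0→2]: (441.0+242.4)/2 × 2 = 683.4
  [2→5]: (242.4+98.7)/2 × 3 = 511.65
  [5→7]: (98.7+54.3)/2 × 2 = 153.0
  [7→9]: (54.3+29.8)/2 × 2 = 84.1
  [9→11]: (29.8+16.4)/2 × 2 = 46.2
  [11→12]: (16.4+12.1)/2 × 1 = 14.25
  Sum = 1492.6 ng/mL·h

AUC = 1490 ng/mL·h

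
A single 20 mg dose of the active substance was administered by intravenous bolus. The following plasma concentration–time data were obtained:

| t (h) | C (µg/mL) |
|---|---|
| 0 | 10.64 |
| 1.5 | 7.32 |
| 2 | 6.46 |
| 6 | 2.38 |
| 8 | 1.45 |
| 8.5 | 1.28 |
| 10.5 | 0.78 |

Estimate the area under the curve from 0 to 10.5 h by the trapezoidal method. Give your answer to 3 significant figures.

AUC = 41.2 µg/mL·h

Trapezoidal AUC_0→10.5:
  [0→1.5]: (10.64+7.32)/2 × 1.5 = 13.47
  [1.5→2]: (7.32+6.46)/2 × 0.5 = 3.445
  [2→6]: (6.46+2.38)/2 × 4 = 17.68
  [6→8]: (2.38+1.45)/2 × 2 = 3.83
  [8→8.5]: (1.45+1.28)/2 × 0.5 = 0.6825
  [8.5→10.5]: (1.28+0.78)/2 × 2 = 2.06
  Sum = 41.1675 µg/mL·h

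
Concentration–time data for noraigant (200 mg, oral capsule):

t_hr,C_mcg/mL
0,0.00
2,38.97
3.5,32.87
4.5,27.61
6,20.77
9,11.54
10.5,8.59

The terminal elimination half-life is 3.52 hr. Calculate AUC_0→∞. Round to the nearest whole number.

Trapezoidal AUC_0→10.5:
  [0→2]: (0.00+38.97)/2 × 2 = 38.97
  [2→3.5]: (38.97+32.87)/2 × 1.5 = 53.88
  [3.5→4.5]: (32.87+27.61)/2 × 1 = 30.24
  [4.5→6]: (27.61+20.77)/2 × 1.5 = 36.285
  [6→9]: (20.77+11.54)/2 × 3 = 48.465
  [9→10.5]: (11.54+8.59)/2 × 1.5 = 15.0975
  Sum = 222.9375 mcg/mL·hr
k_e = ln2 / t½ = 0.693147 / 3.52 = 0.1969 hr^-1
Extrapolated tail: C_last / k_e = 8.59 / 0.1969 = 43.626
AUC_0→∞ = 222.9375 + 43.626 = 266.5635 mcg/mL·hr

AUC = 267 mcg/mL·hr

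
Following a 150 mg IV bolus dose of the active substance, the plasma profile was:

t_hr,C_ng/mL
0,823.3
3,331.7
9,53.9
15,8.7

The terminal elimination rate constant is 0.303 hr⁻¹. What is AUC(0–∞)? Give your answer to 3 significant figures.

Trapezoidal AUC_0→15:
  [0→3]: (823.3+331.7)/2 × 3 = 1732.5
  [3→9]: (331.7+53.9)/2 × 6 = 1156.8
  [9→15]: (53.9+8.7)/2 × 6 = 187.8
  Sum = 3077.1 ng/mL·hr
Extrapolated tail: C_last / k_e = 8.7 / 0.303 = 28.713
AUC_0→∞ = 3077.1 + 28.713 = 3105.813 ng/mL·hr

AUC = 3110 ng/mL·hr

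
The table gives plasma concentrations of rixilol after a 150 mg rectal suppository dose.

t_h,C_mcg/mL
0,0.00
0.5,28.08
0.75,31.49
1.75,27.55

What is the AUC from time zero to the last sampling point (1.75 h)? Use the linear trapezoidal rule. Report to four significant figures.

AUC = 43.99 mcg/mL·h

Trapezoidal AUC_0→1.75:
  [0→0.5]: (0.00+28.08)/2 × 0.5 = 7.02
  [0.5→0.75]: (28.08+31.49)/2 × 0.25 = 7.44625
  [0.75→1.75]: (31.49+27.55)/2 × 1 = 29.52
  Sum = 43.98625 mcg/mL·h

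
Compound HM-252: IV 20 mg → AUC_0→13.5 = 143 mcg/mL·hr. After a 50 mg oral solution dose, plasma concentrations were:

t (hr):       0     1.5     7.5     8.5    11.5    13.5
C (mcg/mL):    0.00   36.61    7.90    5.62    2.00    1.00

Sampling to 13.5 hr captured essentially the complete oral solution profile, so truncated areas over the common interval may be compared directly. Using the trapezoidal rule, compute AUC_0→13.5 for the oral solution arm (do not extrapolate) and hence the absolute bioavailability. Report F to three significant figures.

Trapezoidal AUC_0→13.5 (oral solution):
  [0→1.5]: (0.00+36.61)/2 × 1.5 = 27.4575
  [1.5→7.5]: (36.61+7.90)/2 × 6 = 133.53
  [7.5→8.5]: (7.90+5.62)/2 × 1 = 6.76
  [8.5→11.5]: (5.62+2.00)/2 × 3 = 11.43
  [11.5→13.5]: (2.00+1.00)/2 × 2 = 3.0
  Sum = 182.1775 mcg/mL·hr
F = (AUC_ev/D_ev)/(AUC_iv/D_iv) = (182.1775/50)/(143/20) = 3.64355/7.15 = 0.5096

F = 0.510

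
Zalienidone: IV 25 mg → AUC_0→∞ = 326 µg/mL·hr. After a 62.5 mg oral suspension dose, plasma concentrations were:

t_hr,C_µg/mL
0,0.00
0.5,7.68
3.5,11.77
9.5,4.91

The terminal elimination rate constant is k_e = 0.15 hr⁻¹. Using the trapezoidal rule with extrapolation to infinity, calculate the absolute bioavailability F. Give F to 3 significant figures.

Trapezoidal AUC_0→9.5 (oral suspension):
  [0→0.5]: (0.00+7.68)/2 × 0.5 = 1.92
  [0.5→3.5]: (7.68+11.77)/2 × 3 = 29.175
  [3.5→9.5]: (11.77+4.91)/2 × 6 = 50.04
  Sum = 81.135 µg/mL·hr
Tail: C_last/k_e = 4.91/0.15 = 32.733
AUC_0→∞ (oral suspension) = 81.135 + 32.733 = 113.868 µg/mL·hr
F = (AUC_ev/D_ev)/(AUC_iv/D_iv) = (113.868/62.5)/(326/25) = 1.821888/13.04 = 0.1397

F = 0.140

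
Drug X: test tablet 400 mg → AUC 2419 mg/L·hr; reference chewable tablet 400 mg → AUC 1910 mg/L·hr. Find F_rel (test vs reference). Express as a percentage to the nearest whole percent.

F_rel = (AUC_test/D_test) / (AUC_ref/D_ref)
      = (2419/400) / (1910/400)
      = 6.0475 / 4.775 = 1.2665 = 126.65%

F_rel = 127%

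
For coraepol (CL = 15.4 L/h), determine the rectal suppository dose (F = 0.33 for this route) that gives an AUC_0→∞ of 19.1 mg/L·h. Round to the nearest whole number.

Dose = CL × AUC_0→∞ / F
     = 15.4 × 19.1 / 0.33 = 891.333 mg

Dose = 891 mg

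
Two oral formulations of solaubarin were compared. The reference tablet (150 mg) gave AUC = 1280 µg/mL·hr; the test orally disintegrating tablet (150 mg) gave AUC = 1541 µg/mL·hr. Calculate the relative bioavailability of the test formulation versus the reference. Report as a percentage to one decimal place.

F_rel = 120.4%

F_rel = (AUC_test/D_test) / (AUC_ref/D_ref)
      = (1541/150) / (1280/150)
      = 10.2733 / 8.53333 = 1.2039 = 120.39%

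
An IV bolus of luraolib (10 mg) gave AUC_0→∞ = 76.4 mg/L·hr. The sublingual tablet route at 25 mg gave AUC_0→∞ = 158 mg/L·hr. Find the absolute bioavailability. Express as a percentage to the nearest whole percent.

F = 83%

F = (AUC_ev / D_ev) / (AUC_iv / D_iv)
  = (158/25) / (76.4/10)
  = 6.32 / 7.64 = 0.8272
  = 82.72%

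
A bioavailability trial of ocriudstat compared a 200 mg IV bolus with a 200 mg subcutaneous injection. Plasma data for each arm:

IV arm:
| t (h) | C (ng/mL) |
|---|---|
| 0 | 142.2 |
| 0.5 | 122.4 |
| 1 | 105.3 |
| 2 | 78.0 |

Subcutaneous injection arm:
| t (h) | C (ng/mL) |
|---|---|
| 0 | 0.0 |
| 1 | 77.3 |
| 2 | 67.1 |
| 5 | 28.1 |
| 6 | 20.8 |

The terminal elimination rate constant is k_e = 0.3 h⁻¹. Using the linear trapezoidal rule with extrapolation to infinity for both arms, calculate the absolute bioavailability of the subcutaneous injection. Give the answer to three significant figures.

Trapezoidal AUC_0→2 (IV):
  [0→0.5]: (142.2+122.4)/2 × 0.5 = 66.15
  [0.5→1]: (122.4+105.3)/2 × 0.5 = 56.925
  [1→2]: (105.3+78.0)/2 × 1 = 91.65
  Sum = 214.725 ng/mL·h
IV tail: 78.0/0.3 = 260.000; AUC_iv,0→∞ = 214.725 + 260.000 = 474.725 ng/mL·h
Trapezoidal AUC_0→6 (subcutaneous injection):
  [0→1]: (0.0+77.3)/2 × 1 = 38.65
  [1→2]: (77.3+67.1)/2 × 1 = 72.2
  [2→5]: (67.1+28.1)/2 × 3 = 142.8
  [5→6]: (28.1+20.8)/2 × 1 = 24.45
  Sum = 278.1 ng/mL·h
subcutaneous injection tail: 20.8/0.3 = 69.333; AUC_ev,0→∞ = 278.1 + 69.333 = 347.433 ng/mL·h
F = (AUC_ev/D_ev)/(AUC_iv/D_iv) = (347.433/200)/(474.725/200) = 1.737165/2.373625 = 0.7319

F = 0.732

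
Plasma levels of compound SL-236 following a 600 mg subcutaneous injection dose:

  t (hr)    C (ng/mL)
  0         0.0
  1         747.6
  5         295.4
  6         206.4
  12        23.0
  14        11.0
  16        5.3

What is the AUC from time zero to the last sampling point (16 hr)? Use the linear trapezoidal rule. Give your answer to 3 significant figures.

Trapezoidal AUC_0→16:
  [0→1]: (0.0+747.6)/2 × 1 = 373.8
  [1→5]: (747.6+295.4)/2 × 4 = 2086.0
  [5→6]: (295.4+206.4)/2 × 1 = 250.9
  [6→12]: (206.4+23.0)/2 × 6 = 688.2
  [12→14]: (23.0+11.0)/2 × 2 = 34.0
  [14→16]: (11.0+5.3)/2 × 2 = 16.3
  Sum = 3449.2 ng/mL·hr

AUC = 3450 ng/mL·hr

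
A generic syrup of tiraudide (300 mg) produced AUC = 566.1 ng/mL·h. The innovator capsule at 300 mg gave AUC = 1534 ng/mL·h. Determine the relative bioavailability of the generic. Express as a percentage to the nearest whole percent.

F_rel = 37%

F_rel = (AUC_test/D_test) / (AUC_ref/D_ref)
      = (566.1/300) / (1534/300)
      = 1.887 / 5.11333 = 0.3690 = 36.90%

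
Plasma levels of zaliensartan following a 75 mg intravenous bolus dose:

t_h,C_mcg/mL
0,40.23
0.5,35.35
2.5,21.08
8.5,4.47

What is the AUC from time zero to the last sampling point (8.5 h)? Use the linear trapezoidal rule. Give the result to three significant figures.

AUC = 152 mcg/mL·h

Trapezoidal AUC_0→8.5:
  [0→0.5]: (40.23+35.35)/2 × 0.5 = 18.895
  [0.5→2.5]: (35.35+21.08)/2 × 2 = 56.43
  [2.5→8.5]: (21.08+4.47)/2 × 6 = 76.65
  Sum = 151.975 mcg/mL·h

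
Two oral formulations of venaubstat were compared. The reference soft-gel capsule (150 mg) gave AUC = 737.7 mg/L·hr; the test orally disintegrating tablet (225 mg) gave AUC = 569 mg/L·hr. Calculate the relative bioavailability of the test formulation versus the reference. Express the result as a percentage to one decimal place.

F_rel = 51.4%

F_rel = (AUC_test/D_test) / (AUC_ref/D_ref)
      = (569/225) / (737.7/150)
      = 2.52889 / 4.918 = 0.5142 = 51.42%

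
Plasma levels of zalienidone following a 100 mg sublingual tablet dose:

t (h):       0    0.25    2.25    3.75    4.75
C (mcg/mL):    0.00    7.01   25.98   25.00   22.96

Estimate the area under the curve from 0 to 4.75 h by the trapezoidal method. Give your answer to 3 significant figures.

Trapezoidal AUC_0→4.75:
  [0→0.25]: (0.00+7.01)/2 × 0.25 = 0.87625
  [0.25→2.25]: (7.01+25.98)/2 × 2 = 32.99
  [2.25→3.75]: (25.98+25.00)/2 × 1.5 = 38.235
  [3.75→4.75]: (25.00+22.96)/2 × 1 = 23.98
  Sum = 96.08125 mcg/mL·h

AUC = 96.1 mcg/mL·h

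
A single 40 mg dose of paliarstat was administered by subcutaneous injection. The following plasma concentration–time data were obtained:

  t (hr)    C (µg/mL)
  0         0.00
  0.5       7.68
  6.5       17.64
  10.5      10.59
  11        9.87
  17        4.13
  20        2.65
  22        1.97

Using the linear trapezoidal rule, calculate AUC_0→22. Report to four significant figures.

Trapezoidal AUC_0→22:
  [0→0.5]: (0.00+7.68)/2 × 0.5 = 1.92
  [0.5→6.5]: (7.68+17.64)/2 × 6 = 75.96
  [6.5→10.5]: (17.64+10.59)/2 × 4 = 56.46
  [10.5→11]: (10.59+9.87)/2 × 0.5 = 5.115
  [11→17]: (9.87+4.13)/2 × 6 = 42.0
  [17→20]: (4.13+2.65)/2 × 3 = 10.17
  [20→22]: (2.65+1.97)/2 × 2 = 4.62
  Sum = 196.245 µg/mL·hr

AUC = 196.2 µg/mL·hr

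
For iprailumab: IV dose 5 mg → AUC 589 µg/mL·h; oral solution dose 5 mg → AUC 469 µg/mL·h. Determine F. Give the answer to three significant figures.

F = (AUC_ev / D_ev) / (AUC_iv / D_iv)
  = (469/5) / (589/5)
  = 93.8 / 117.8 = 0.7963

F = 0.796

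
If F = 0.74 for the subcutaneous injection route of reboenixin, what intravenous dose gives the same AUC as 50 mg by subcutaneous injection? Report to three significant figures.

D_iv = 37.0 mg

Systemic exposure from an extravascular dose = F × D_ev, so the equivalent IV dose is F × D_ev.
D_iv = F × D_ev = 0.74 × 50 = 37 mg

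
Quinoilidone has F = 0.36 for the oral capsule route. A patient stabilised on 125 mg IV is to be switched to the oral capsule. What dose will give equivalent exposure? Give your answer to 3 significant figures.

D_oral = 347 mg

For equal systemic exposure: F × D_ev = D_iv
D_ev = D_iv / F = 125 / 0.36 = 347.222 mg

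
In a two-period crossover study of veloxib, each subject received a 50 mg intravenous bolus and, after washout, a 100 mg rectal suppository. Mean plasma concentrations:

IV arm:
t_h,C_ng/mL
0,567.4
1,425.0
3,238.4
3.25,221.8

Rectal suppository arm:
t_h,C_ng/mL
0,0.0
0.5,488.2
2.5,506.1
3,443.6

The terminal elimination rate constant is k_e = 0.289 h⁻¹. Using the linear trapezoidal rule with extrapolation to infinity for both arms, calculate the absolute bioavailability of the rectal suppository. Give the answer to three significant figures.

F = 0.728

Trapezoidal AUC_0→3.25 (IV):
  [0→1]: (567.4+425.0)/2 × 1 = 496.2
  [1→3]: (425.0+238.4)/2 × 2 = 663.4
  [3→3.25]: (238.4+221.8)/2 × 0.25 = 57.525
  Sum = 1217.125 ng/mL·h
IV tail: 221.8/0.289 = 767.474; AUC_iv,0→∞ = 1217.125 + 767.474 = 1984.599 ng/mL·h
Trapezoidal AUC_0→3 (rectal suppository):
  [0→0.5]: (0.0+488.2)/2 × 0.5 = 122.05
  [0.5→2.5]: (488.2+506.1)/2 × 2 = 994.3
  [2.5→3]: (506.1+443.6)/2 × 0.5 = 237.425
  Sum = 1353.775 ng/mL·h
rectal suppository tail: 443.6/0.289 = 1534.948; AUC_ev,0→∞ = 1353.775 + 1534.948 = 2888.723 ng/mL·h
F = (AUC_ev/D_ev)/(AUC_iv/D_iv) = (2888.723/100)/(1984.599/50) = 28.88723/39.69198 = 0.7278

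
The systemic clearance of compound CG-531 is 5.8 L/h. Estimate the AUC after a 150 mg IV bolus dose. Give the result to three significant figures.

AUC = 25.9 mg/L·h

AUC_0→∞ = Dose_iv / CL
        = 150 / 5.8 = 25.8621 mg/L·h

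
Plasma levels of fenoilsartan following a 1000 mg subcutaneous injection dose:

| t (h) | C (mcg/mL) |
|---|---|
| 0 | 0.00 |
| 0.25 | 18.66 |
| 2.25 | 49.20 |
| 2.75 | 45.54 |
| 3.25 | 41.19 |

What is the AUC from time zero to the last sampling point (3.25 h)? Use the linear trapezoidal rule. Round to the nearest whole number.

Trapezoidal AUC_0→3.25:
  [0→0.25]: (0.00+18.66)/2 × 0.25 = 2.3325
  [0.25→2.25]: (18.66+49.20)/2 × 2 = 67.86
  [2.25→2.75]: (49.20+45.54)/2 × 0.5 = 23.685
  [2.75→3.25]: (45.54+41.19)/2 × 0.5 = 21.6825
  Sum = 115.56 mcg/mL·h

AUC = 116 mcg/mL·h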